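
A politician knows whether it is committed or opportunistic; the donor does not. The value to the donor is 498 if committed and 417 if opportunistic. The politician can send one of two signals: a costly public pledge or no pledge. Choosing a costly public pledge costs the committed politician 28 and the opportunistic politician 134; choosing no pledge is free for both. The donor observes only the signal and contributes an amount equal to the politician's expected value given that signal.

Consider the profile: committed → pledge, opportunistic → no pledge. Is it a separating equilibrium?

Yes

If types separate, pledge earns payment 498 and no pledge earns 417.
Committed: pledge gives 498 − 28 = 470; no pledge gives 417 − 0 = 417. No deviation. ✓
Opportunistic: no pledge gives 417 − 0 = 417; pledge gives 498 − 134 = 364. No deviation. ✓
Neither type gains from mimicking the other.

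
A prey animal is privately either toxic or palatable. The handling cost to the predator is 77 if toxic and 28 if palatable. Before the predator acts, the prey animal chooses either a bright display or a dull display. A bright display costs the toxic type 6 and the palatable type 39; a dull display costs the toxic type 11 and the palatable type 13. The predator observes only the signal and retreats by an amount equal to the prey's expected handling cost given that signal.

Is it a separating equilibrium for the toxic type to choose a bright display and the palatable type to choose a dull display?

No

Under separation the predator infers type exactly: bright display → toxic (pays 77), dull display → palatable (pays 28).
Toxic: bright display gives 77 − 6 = 71; dull display gives 28 − 11 = 17. No deviation. ✓
Palatable: dull display gives 28 − 13 = 15; bright display gives 77 − 39 = 38. Would deviate. ✗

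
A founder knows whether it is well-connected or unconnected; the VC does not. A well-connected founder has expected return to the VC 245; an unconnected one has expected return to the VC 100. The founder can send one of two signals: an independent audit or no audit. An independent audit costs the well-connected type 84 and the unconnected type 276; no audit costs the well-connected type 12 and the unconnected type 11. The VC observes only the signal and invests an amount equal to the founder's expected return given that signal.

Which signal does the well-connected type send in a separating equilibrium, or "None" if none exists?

audit

Try well-connected → audit, unconnected → no audit:
  If types separate, audit earns payment 245 and no audit earns 100.
  Well-connected: audit gives 245 − 84 = 161; no audit gives 100 − 12 = 88. No deviation. ✓
  Unconnected: no audit gives 100 − 11 = 89; audit gives 245 − 276 = -31. No deviation. ✓
Both hold — the well-connected type sends audit.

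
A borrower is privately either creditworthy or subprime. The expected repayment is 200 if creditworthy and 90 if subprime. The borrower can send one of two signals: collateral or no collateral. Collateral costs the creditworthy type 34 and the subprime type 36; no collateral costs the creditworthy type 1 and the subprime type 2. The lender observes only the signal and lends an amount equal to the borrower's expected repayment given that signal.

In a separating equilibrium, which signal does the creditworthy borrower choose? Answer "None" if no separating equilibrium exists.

Try creditworthy → collateral, subprime → no collateral:
  If types separate, collateral earns payment 200 and no collateral earns 90.
  Creditworthy: collateral gives 200 − 34 = 166; no collateral gives 90 − 1 = 89. No deviation. ✓
  Subprime: no collateral gives 90 − 2 = 88; collateral gives 200 − 36 = 164. Would deviate. ✗
Try creditworthy → no collateral, subprime → collateral:
  If types separate, no collateral earns payment 200 and collateral earns 90.
  Creditworthy: no collateral gives 200 − 1 = 199; collateral gives 90 − 34 = 56. No deviation. ✓
  Subprime: collateral gives 90 − 36 = 54; no collateral gives 200 − 2 = 198. Would deviate. ✗
Neither assignment is incentive-compatible.

None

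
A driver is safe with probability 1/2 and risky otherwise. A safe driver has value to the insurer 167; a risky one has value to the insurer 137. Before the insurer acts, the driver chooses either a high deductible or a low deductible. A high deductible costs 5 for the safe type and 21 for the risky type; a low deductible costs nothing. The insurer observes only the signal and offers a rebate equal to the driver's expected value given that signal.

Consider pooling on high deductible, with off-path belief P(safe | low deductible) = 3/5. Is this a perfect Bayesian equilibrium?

At the pooled signal (high deductible) the insurer holds the prior 1/2 and pays 1/2·167 + 1/2·137 = 152. Off-path (low deductible) belief 3/5 gives 3/5·167 + 2/5·137 = 155.
Safe: high deductible gives 152 − 5 = 147; low deductible gives 155 − 0 = 155. Deviates. ✗
Risky: high deductible gives 152 − 21 = 131; low deductible gives 155 − 0 = 155. Deviates. ✗

No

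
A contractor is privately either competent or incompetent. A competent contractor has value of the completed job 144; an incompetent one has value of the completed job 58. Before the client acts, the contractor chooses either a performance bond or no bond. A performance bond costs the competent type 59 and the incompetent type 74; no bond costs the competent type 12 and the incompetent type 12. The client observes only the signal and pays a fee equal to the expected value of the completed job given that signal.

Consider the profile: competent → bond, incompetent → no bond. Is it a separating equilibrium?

No

If types separate, bond earns payment 144 and no bond earns 58.
Competent: bond gives 144 − 59 = 85; no bond gives 58 − 12 = 46. No deviation. ✓
Incompetent: no bond gives 58 − 12 = 46; bond gives 144 − 74 = 70. Would deviate. ✗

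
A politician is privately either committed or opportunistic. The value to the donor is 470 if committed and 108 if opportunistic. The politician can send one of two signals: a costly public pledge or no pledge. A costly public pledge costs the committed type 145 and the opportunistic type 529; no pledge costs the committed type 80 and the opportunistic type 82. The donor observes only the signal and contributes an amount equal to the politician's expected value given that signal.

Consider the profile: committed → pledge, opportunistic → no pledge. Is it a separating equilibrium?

Under separation the donor infers type exactly: pledge → committed (pays 470), no pledge → opportunistic (pays 108).
Committed: pledge gives 470 − 145 = 325; no pledge gives 108 − 80 = 28. No deviation. ✓
Opportunistic: no pledge gives 108 − 82 = 26; pledge gives 470 − 529 = -59. No deviation. ✓
Both incentive constraints hold.

Yes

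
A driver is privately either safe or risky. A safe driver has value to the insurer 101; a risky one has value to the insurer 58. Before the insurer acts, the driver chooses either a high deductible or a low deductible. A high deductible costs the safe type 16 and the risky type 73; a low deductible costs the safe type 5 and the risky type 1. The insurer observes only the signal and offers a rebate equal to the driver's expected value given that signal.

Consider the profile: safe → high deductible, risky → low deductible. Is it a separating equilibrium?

Yes

If types separate, high deductible earns payment 101 and low deductible earns 58.
Safe: high deductible gives 101 − 16 = 85; low deductible gives 58 − 5 = 53. No deviation. ✓
Risky: low deductible gives 58 − 1 = 57; high deductible gives 101 − 73 = 28. No deviation. ✓
Both incentive constraints hold.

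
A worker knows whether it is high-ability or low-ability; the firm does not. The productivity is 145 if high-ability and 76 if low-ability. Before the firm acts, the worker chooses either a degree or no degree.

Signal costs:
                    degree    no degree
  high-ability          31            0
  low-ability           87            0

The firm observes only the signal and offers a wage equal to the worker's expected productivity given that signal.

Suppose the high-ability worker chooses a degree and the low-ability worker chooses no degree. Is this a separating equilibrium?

Yes

If types separate, degree earns payment 145 and no degree earns 76.
High-ability: degree gives 145 − 31 = 114; no degree gives 76 − 0 = 76. No deviation. ✓
Low-ability: no degree gives 76 − 0 = 76; degree gives 145 − 87 = 58. No deviation. ✓
Both incentive constraints hold.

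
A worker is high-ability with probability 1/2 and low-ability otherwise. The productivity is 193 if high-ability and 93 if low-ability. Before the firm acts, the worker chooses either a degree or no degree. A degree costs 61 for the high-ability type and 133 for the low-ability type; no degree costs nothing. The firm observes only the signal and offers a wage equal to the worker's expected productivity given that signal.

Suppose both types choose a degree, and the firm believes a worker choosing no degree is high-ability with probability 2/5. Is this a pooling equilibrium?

No

At the pooled signal (degree) the firm holds the prior 1/2 and pays 1/2·193 + 1/2·93 = 143. Off-path (no degree) belief 2/5 gives 2/5·193 + 3/5·93 = 133.
High-ability: degree gives 143 − 61 = 82; no degree gives 133 − 0 = 133. Deviates. ✗
Low-ability: degree gives 143 − 133 = 10; no degree gives 133 − 0 = 133. Deviates. ✗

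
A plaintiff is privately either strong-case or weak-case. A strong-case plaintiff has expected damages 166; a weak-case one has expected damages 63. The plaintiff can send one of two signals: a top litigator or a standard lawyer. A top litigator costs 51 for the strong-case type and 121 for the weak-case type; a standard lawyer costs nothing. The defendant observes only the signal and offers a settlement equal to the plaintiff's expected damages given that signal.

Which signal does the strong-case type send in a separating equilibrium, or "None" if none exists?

top litigator

Try strong-case → top litigator, weak-case → standard lawyer:
  Under separation the defendant infers type exactly: top litigator → strong-case (pays 166), standard lawyer → weak-case (pays 63).
  Strong-case: top litigator gives 166 − 51 = 115; standard lawyer gives 63 − 0 = 63. No deviation. ✓
  Weak-case: standard lawyer gives 63 − 0 = 63; top litigator gives 166 − 121 = 45. No deviation. ✓
Both hold — the strong-case type sends top litigator.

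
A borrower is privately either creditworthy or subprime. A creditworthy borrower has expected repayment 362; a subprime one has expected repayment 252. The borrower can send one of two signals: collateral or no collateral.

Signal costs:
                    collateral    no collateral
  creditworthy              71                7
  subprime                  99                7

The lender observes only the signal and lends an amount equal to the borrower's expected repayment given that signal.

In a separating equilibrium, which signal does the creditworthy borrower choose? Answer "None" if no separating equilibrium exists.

Try creditworthy → collateral, subprime → no collateral:
  Under separation the lender infers type exactly: collateral → creditworthy (pays 362), no collateral → subprime (pays 252).
  Creditworthy: collateral gives 362 − 71 = 291; no collateral gives 252 − 7 = 245. No deviation. ✓
  Subprime: no collateral gives 252 − 7 = 245; collateral gives 362 − 99 = 263. Would deviate. ✗
Try creditworthy → no collateral, subprime → collateral:
  Under separation the lender infers type exactly: no collateral → creditworthy (pays 362), collateral → subprime (pays 252).
  Creditworthy: no collateral gives 362 − 7 = 355; collateral gives 252 − 71 = 181. No deviation. ✓
  Subprime: collateral gives 252 − 99 = 153; no collateral gives 362 − 7 = 355. Would deviate. ✗
Neither assignment is incentive-compatible.

None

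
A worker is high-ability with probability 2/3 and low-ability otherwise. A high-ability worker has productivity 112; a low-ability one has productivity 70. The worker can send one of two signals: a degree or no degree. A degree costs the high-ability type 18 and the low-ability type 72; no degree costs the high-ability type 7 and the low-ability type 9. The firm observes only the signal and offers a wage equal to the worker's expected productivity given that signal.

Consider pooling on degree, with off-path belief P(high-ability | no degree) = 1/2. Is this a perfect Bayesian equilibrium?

At the pooled signal (degree) the firm holds the prior 2/3 and pays 2/3·112 + 1/3·70 = 98. Off-path (no degree) belief 1/2 gives 1/2·112 + 1/2·70 = 91.
High-ability: degree gives 98 − 18 = 80; no degree gives 91 − 7 = 84. Deviates. ✗
Low-ability: degree gives 98 − 72 = 26; no degree gives 91 − 9 = 82. Deviates. ✗

No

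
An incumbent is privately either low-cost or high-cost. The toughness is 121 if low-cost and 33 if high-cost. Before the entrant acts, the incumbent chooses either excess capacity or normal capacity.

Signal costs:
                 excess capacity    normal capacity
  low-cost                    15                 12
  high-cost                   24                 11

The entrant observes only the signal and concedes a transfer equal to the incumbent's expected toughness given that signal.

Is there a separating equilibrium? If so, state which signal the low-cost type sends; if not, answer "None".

Try low-cost → excess capacity, high-cost → normal capacity:
  If types separate, excess capacity earns payment 121 and normal capacity earns 33.
  Low-cost: excess capacity gives 121 − 15 = 106; normal capacity gives 33 − 12 = 21. No deviation. ✓
  High-cost: normal capacity gives 33 − 11 = 22; excess capacity gives 121 − 24 = 97. Would deviate. ✗
Try low-cost → normal capacity, high-cost → excess capacity:
  If types separate, normal capacity earns payment 121 and excess capacity earns 33.
  Low-cost: normal capacity gives 121 − 12 = 109; excess capacity gives 33 − 15 = 18. No deviation. ✓
  High-cost: excess capacity gives 33 − 24 = 9; normal capacity gives 121 − 11 = 110. Would deviate. ✗
Neither assignment is incentive-compatible.

None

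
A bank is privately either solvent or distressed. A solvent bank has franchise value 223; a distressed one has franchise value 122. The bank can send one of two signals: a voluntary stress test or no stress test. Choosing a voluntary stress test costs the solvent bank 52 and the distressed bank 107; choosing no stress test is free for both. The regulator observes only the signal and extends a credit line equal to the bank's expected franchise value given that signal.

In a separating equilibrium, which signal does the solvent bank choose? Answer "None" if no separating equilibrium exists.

Try solvent → stress test, distressed → no stress test:
  Under separation the regulator infers type exactly: stress test → solvent (pays 223), no stress test → distressed (pays 122).
  Solvent: stress test gives 223 − 52 = 171; no stress test gives 122 − 0 = 122. No deviation. ✓
  Distressed: no stress test gives 122 − 0 = 122; stress test gives 223 − 107 = 116. No deviation. ✓
Both hold — the solvent type sends stress test.

stress test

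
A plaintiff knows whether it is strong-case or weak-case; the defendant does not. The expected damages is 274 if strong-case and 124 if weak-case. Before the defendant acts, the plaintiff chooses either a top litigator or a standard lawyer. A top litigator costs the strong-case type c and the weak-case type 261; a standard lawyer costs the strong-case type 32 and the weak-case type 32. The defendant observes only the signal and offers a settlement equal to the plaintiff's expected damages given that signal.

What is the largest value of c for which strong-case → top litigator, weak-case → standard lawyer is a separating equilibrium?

Under separation: top litigator → strong-case (pays 274); standard lawyer → weak-case (pays 124).
Weak-case: 124 − 32 = 92 ≥ 274 − 261 = 13. Holds regardless of c. ✓
Strong-case: 274 − c ≥ 124 − 32, so c ≤ 274 − 92 = 182.

182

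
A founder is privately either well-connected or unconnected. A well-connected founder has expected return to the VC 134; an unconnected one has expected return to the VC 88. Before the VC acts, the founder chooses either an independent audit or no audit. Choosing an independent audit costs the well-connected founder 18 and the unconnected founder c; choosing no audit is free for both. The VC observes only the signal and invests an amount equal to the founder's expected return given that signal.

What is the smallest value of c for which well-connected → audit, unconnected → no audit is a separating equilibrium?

46

Under separation: audit → well-connected (pays 134); no audit → unconnected (pays 88).
Well-connected: 134 − 18 = 116 ≥ 88 − 0 = 88. Holds regardless of c. ✓
Unconnected: 88 − 0 ≥ 134 − c, so c ≥ 134 − 88 = 46.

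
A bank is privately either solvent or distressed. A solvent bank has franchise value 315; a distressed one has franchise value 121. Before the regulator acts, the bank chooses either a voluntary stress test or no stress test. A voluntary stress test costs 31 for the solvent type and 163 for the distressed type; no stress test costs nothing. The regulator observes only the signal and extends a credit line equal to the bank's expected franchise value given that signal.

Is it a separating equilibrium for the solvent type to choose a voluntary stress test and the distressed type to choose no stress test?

Under separation the regulator infers type exactly: stress test → solvent (pays 315), no stress test → distressed (pays 121).
Solvent: stress test gives 315 − 31 = 284; no stress test gives 121 − 0 = 121. No deviation. ✓
Distressed: no stress test gives 121 − 0 = 121; stress test gives 315 − 163 = 152. Would deviate. ✗

No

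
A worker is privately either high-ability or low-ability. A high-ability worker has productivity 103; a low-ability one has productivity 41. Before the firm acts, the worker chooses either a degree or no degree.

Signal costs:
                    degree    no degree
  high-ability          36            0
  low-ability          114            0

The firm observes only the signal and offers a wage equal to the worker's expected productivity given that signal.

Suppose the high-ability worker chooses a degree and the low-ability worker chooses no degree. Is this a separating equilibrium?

Yes

If types separate, degree earns payment 103 and no degree earns 41.
High-ability: degree gives 103 − 36 = 67; no degree gives 41 − 0 = 41. No deviation. ✓
Low-ability: no degree gives 41 − 0 = 41; degree gives 103 − 114 = -11. No deviation. ✓
Both incentive constraints hold.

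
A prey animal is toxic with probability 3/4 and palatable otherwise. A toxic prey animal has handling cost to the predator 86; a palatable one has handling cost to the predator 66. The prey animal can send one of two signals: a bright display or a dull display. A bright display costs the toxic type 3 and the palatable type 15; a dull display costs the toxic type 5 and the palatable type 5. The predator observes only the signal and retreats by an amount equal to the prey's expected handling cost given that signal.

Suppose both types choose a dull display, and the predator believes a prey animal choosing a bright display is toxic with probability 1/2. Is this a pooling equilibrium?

On the equilibrium path (dull display) the predator holds the prior 3/4 and pays 3/4·86 + 1/4·66 = 81. Off-path (bright display) belief 1/2 gives 1/2·86 + 1/2·66 = 76.
Toxic: dull display gives 81 − 5 = 76; bright display gives 76 − 3 = 73. Stays. ✓
Palatable: dull display gives 81 − 5 = 76; bright display gives 76 − 15 = 61. Stays. ✓
Beliefs are Bayes-consistent on-path and both types best-respond.

Yes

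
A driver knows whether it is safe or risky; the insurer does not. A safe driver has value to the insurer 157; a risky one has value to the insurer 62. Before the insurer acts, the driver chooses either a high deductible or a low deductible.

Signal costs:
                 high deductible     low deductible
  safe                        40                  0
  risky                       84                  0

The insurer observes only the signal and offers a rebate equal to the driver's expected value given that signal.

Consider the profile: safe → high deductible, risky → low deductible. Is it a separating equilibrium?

No

If types separate, high deductible earns payment 157 and low deductible earns 62.
Safe: high deductible gives 157 − 40 = 117; low deductible gives 62 − 0 = 62. No deviation. ✓
Risky: low deductible gives 62 − 0 = 62; high deductible gives 157 − 84 = 73. Would deviate. ✗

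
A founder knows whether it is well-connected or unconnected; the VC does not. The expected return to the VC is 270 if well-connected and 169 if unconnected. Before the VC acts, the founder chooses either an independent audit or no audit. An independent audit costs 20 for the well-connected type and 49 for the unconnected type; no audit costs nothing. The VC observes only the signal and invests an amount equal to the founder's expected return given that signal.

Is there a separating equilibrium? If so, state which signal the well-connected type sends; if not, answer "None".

None

Try well-connected → audit, unconnected → no audit:
  Under separation the VC infers type exactly: audit → well-connected (pays 270), no audit → unconnected (pays 169).
  Well-connected: audit gives 270 − 20 = 250; no audit gives 169 − 0 = 169. No deviation. ✓
  Unconnected: no audit gives 169 − 0 = 169; audit gives 270 − 49 = 221. Would deviate. ✗
Try well-connected → no audit, unconnected → audit:
  Under separation the VC infers type exactly: no audit → well-connected (pays 270), audit → unconnected (pays 169).
  Well-connected: no audit gives 270 − 0 = 270; audit gives 169 − 20 = 149. No deviation. ✓
  Unconnected: audit gives 169 − 49 = 120; no audit gives 270 − 0 = 270. Would deviate. ✗
Neither assignment is incentive-compatible.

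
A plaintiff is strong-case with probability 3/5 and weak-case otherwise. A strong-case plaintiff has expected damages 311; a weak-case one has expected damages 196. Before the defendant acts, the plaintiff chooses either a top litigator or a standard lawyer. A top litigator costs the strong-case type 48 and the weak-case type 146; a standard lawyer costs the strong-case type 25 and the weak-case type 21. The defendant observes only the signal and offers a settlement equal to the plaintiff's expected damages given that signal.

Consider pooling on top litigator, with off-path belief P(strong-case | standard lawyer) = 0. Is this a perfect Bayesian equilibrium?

On the equilibrium path (top litigator) the defendant holds the prior 3/5 and pays 3/5·311 + 2/5·196 = 265. Off-path (standard lawyer) belief 0 gives 0·311 + 1·196 = 196.
Strong-case: top litigator gives 265 − 48 = 217; standard lawyer gives 196 − 25 = 171. Stays. ✓
Weak-case: top litigator gives 265 − 146 = 119; standard lawyer gives 196 − 21 = 175. Deviates. ✗

No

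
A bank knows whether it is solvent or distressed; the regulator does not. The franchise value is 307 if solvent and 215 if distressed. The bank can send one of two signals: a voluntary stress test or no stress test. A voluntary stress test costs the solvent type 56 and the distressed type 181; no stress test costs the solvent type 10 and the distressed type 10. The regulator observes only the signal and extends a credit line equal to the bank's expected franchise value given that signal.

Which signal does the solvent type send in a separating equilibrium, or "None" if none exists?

Try solvent → stress test, distressed → no stress test:
  If types separate, stress test earns payment 307 and no stress test earns 215.
  Solvent: stress test gives 307 − 56 = 251; no stress test gives 215 − 10 = 205. No deviation. ✓
  Distressed: no stress test gives 215 − 10 = 205; stress test gives 307 − 181 = 126. No deviation. ✓
Both hold — the solvent type sends stress test.

stress test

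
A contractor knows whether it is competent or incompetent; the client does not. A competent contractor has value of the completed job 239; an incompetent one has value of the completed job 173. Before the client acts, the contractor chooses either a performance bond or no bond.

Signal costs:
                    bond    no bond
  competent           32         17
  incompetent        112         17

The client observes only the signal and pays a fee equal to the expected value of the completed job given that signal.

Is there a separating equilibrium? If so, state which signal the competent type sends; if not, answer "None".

bond

Try competent → bond, incompetent → no bond:
  If types separate, bond earns payment 239 and no bond earns 173.
  Competent: bond gives 239 − 32 = 207; no bond gives 173 − 17 = 156. No deviation. ✓
  Incompetent: no bond gives 173 − 17 = 156; bond gives 239 − 112 = 127. No deviation. ✓
Both hold — the competent type sends bond.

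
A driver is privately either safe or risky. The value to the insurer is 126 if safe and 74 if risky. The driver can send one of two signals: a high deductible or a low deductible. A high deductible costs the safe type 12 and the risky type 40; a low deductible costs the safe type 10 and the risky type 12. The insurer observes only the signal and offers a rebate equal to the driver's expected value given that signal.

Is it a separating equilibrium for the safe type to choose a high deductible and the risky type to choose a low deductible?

Under separation the insurer infers type exactly: high deductible → safe (pays 126), low deductible → risky (pays 74).
Safe: high deductible gives 126 − 12 = 114; low deductible gives 74 − 10 = 64. No deviation. ✓
Risky: low deductible gives 74 − 12 = 62; high deductible gives 126 − 40 = 86. Would deviate. ✗

No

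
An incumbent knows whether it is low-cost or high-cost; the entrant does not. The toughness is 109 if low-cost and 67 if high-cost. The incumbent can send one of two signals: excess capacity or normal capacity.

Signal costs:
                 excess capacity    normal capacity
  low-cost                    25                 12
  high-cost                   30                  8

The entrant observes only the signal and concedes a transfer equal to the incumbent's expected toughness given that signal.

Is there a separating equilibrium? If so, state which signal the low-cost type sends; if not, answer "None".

Try low-cost → excess capacity, high-cost → normal capacity:
  If types separate, excess capacity earns payment 109 and normal capacity earns 67.
  Low-cost: excess capacity gives 109 − 25 = 84; normal capacity gives 67 − 12 = 55. No deviation. ✓
  High-cost: normal capacity gives 67 − 8 = 59; excess capacity gives 109 − 30 = 79. Would deviate. ✗
Try low-cost → normal capacity, high-cost → excess capacity:
  If types separate, normal capacity earns payment 109 and excess capacity earns 67.
  Low-cost: normal capacity gives 109 − 12 = 97; excess capacity gives 67 − 25 = 42. No deviation. ✓
  High-cost: excess capacity gives 67 − 30 = 37; normal capacity gives 109 − 8 = 101. Would deviate. ✗
Neither assignment is incentive-compatible.

None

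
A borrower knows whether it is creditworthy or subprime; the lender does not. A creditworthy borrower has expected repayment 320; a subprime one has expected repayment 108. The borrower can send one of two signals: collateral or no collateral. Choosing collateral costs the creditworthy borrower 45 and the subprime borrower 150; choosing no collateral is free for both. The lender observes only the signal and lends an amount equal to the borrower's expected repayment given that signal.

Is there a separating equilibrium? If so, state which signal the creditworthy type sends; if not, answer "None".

Try creditworthy → collateral, subprime → no collateral:
  If types separate, collateral earns payment 320 and no collateral earns 108.
  Creditworthy: collateral gives 320 − 45 = 275; no collateral gives 108 − 0 = 108. No deviation. ✓
  Subprime: no collateral gives 108 − 0 = 108; collateral gives 320 − 150 = 170. Would deviate. ✗
Try creditworthy → no collateral, subprime → collateral:
  If types separate, no collateral earns payment 320 and collateral earns 108.
  Creditworthy: no collateral gives 320 − 0 = 320; collateral gives 108 − 45 = 63. No deviation. ✓
  Subprime: collateral gives 108 − 150 = -42; no collateral gives 320 − 0 = 320. Would deviate. ✗
Neither assignment is incentive-compatible.

None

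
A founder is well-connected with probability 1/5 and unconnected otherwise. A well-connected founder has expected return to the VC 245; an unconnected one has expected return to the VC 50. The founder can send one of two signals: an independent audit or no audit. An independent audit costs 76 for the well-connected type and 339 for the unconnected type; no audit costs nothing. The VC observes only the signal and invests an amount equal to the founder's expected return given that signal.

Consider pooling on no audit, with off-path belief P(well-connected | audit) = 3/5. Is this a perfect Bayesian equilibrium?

On the equilibrium path (no audit) the VC holds the prior 1/5 and pays 1/5·245 + 4/5·50 = 89. Off-path (audit) belief 3/5 gives 3/5·245 + 2/5·50 = 167.
Well-connected: no audit gives 89 − 0 = 89; audit gives 167 − 76 = 91. Deviates. ✗
Unconnected: no audit gives 89 − 0 = 89; audit gives 167 − 339 = -172. Stays. ✓

No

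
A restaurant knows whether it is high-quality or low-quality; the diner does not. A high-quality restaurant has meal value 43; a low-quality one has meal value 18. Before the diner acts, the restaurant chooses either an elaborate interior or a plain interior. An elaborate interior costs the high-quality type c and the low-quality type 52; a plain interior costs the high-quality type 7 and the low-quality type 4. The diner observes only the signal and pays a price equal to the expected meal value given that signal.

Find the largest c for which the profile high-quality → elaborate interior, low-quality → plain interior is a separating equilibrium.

32

Under separation: elaborate interior → high-quality (pays 43); plain interior → low-quality (pays 18).
Low-quality: 18 − 4 = 14 ≥ 43 − 52 = -9. Holds regardless of c. ✓
High-quality: 43 − c ≥ 18 − 7, so c ≤ 43 − 11 = 32.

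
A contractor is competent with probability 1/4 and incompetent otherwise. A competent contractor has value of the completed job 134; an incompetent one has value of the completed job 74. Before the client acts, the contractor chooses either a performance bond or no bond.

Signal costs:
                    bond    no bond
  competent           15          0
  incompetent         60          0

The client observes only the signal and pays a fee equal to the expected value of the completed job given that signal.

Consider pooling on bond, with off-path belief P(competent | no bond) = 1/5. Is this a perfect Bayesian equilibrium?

No

At the pooled signal (bond) the client holds the prior 1/4 and pays 1/4·134 + 3/4·74 = 89. Off-path (no bond) belief 1/5 gives 1/5·134 + 4/5·74 = 86.
Competent: bond gives 89 − 15 = 74; no bond gives 86 − 0 = 86. Deviates. ✗
Incompetent: bond gives 89 − 60 = 29; no bond gives 86 − 0 = 86. Deviates. ✗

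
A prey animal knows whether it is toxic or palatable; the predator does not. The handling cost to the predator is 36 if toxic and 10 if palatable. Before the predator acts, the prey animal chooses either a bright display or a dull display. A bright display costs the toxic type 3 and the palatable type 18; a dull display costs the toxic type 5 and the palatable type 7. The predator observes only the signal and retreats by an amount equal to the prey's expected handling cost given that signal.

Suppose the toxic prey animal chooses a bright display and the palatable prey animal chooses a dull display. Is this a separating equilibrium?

If types separate, bright display earns payment 36 and dull display earns 10.
Toxic: bright display gives 36 − 3 = 33; dull display gives 10 − 5 = 5. No deviation. ✓
Palatable: dull display gives 10 − 7 = 3; bright display gives 36 − 18 = 18. Would deviate. ✗

No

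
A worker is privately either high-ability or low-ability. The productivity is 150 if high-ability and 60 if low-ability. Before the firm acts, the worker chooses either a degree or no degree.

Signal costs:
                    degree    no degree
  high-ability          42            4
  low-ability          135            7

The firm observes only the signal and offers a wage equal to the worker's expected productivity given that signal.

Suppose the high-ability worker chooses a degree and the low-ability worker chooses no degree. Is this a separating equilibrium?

Under separation the firm infers type exactly: degree → high-ability (pays 150), no degree → low-ability (pays 60).
High-ability: degree gives 150 − 42 = 108; no degree gives 60 − 4 = 56. No deviation. ✓
Low-ability: no degree gives 60 − 7 = 53; degree gives 150 − 135 = 15. No deviation. ✓
Neither type gains from mimicking the other.

Yes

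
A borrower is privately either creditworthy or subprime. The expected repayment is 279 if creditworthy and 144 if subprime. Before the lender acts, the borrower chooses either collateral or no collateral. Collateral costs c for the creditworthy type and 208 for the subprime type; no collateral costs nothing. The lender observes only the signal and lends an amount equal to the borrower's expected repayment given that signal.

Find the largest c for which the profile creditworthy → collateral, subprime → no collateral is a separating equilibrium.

Under separation: collateral → creditworthy (pays 279); no collateral → subprime (pays 144).
Subprime: 144 − 0 = 144 ≥ 279 − 208 = 71. Holds regardless of c. ✓
Creditworthy: 279 − c ≥ 144 − 0, so c ≤ 279 − 144 = 135.

135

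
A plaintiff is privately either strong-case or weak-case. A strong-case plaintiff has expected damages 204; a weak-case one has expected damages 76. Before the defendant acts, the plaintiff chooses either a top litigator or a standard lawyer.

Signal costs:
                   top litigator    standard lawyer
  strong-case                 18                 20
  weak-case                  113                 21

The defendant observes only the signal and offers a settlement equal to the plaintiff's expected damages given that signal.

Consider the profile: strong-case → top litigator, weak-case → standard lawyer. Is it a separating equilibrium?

If types separate, top litigator earns payment 204 and standard lawyer earns 76.
Strong-case: top litigator gives 204 − 18 = 186; standard lawyer gives 76 − 20 = 56. No deviation. ✓
Weak-case: standard lawyer gives 76 − 21 = 55; top litigator gives 204 − 113 = 91. Would deviate. ✗

No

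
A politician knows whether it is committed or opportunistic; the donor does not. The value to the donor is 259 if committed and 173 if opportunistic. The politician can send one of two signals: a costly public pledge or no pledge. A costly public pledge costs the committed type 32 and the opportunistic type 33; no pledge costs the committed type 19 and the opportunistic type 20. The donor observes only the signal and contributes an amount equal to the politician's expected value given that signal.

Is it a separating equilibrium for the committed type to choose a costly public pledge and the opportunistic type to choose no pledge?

No

Under separation the donor infers type exactly: pledge → committed (pays 259), no pledge → opportunistic (pays 173).
Committed: pledge gives 259 − 32 = 227; no pledge gives 173 − 19 = 154. No deviation. ✓
Opportunistic: no pledge gives 173 − 20 = 153; pledge gives 259 − 33 = 226. Would deviate. ✗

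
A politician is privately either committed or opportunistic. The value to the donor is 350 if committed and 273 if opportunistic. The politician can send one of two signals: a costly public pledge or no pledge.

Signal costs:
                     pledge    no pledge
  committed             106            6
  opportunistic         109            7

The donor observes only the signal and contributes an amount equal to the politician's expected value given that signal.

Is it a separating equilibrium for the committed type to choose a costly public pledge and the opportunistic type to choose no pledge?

Under separation the donor infers type exactly: pledge → committed (pays 350), no pledge → opportunistic (pays 273).
Committed: pledge gives 350 − 106 = 244; no pledge gives 273 − 6 = 267. Would deviate. ✗
Opportunistic: no pledge gives 273 − 7 = 266; pledge gives 350 − 109 = 241. No deviation. ✓

No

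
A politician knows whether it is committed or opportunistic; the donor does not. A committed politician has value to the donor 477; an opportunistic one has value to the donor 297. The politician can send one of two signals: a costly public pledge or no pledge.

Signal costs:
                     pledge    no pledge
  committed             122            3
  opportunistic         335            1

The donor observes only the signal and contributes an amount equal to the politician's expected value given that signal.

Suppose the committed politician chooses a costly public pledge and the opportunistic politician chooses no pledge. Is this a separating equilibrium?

Under separation the donor infers type exactly: pledge → committed (pays 477), no pledge → opportunistic (pays 297).
Committed: pledge gives 477 − 122 = 355; no pledge gives 297 − 3 = 294. No deviation. ✓
Opportunistic: no pledge gives 297 − 1 = 296; pledge gives 477 − 335 = 142. No deviation. ✓
Both incentive constraints hold.

Yes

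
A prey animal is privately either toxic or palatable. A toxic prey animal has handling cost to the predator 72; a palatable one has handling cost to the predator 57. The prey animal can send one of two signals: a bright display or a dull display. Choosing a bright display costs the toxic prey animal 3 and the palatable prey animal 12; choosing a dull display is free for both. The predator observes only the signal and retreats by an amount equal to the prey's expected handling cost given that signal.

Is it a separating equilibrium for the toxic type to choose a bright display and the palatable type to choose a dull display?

No

If types separate, bright display earns payment 72 and dull display earns 57.
Toxic: bright display gives 72 − 3 = 69; dull display gives 57 − 0 = 57. No deviation. ✓
Palatable: dull display gives 57 − 0 = 57; bright display gives 72 − 12 = 60. Would deviate. ✗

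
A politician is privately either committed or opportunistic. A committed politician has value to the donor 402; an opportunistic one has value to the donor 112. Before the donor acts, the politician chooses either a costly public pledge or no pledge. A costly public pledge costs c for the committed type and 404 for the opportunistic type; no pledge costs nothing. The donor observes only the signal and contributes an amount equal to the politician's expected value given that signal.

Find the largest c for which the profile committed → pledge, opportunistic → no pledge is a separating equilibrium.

290

Under separation: pledge → committed (pays 402); no pledge → opportunistic (pays 112).
Opportunistic: 112 − 0 = 112 ≥ 402 − 404 = -2. Holds regardless of c. ✓
Committed: 402 − c ≥ 112 − 0, so c ≤ 402 − 112 = 290.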